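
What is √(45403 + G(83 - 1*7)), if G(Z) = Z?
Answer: √45479 ≈ 213.26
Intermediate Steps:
√(45403 + G(83 - 1*7)) = √(45403 + (83 - 1*7)) = √(45403 + (83 - 7)) = √(45403 + 76) = √45479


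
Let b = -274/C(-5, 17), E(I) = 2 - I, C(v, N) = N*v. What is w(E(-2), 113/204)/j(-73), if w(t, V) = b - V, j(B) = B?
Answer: -2723/74460 ≈ -0.036570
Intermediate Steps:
b = 274/85 (b = -274/(17*(-5)) = -274/(-85) = -274*(-1/85) = 274/85 ≈ 3.2235)
w(t, V) = 274/85 - V
w(E(-2), 113/204)/j(-73) = (274/85 - 113/204)/(-73) = (274/85 - 113/204)*(-1/73) = (2723/1020)*(-1/73) = -2723/74460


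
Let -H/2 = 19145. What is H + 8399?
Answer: -29891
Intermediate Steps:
H = -38290 (H = -2*19145 = -38290)
H + 8399 = -38290 + 8399 = -29891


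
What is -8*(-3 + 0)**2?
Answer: -72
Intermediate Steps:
-8*(-3 + 0)**2 = -8*(-3)**2 = -8*9 = -72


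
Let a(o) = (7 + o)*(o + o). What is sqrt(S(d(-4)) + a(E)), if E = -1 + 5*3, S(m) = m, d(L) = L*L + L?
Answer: 10*sqrt(6) ≈ 24.495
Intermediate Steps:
d(L) = L + L**2 (d(L) = L**2 + L = L + L**2)
E = 14 (E = -1 + 15 = 14)
a(o) = 2*o*(7 + o) (a(o) = (7 + o)*(2*o) = 2*o*(7 + o))
sqrt(S(d(-4)) + a(E)) = sqrt(-4*(1 - 4) + 2*14*(7 + 14)) = sqrt(-4*(-3) + 2*14*21) = sqrt(12 + 588) = sqrt(600) = 10*sqrt(6)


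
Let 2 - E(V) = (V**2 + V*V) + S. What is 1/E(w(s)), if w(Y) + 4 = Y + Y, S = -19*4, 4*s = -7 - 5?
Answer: -1/122 ≈ -0.0081967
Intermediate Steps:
s = -3 (s = (-7 - 5)/4 = (1/4)*(-12) = -3)
S = -76
w(Y) = -4 + 2*Y (w(Y) = -4 + (Y + Y) = -4 + 2*Y)
E(V) = 78 - 2*V**2 (E(V) = 2 - ((V**2 + V*V) - 76) = 2 - ((V**2 + V**2) - 76) = 2 - (2*V**2 - 76) = 2 - (-76 + 2*V**2) = 2 + (76 - 2*V**2) = 78 - 2*V**2)
1/E(w(s)) = 1/(78 - 2*(-4 + 2*(-3))**2) = 1/(78 - 2*(-4 - 6)**2) = 1/(78 - 2*(-10)**2) = 1/(78 - 2*100) = 1/(78 - 200) = 1/(-122) = -1/122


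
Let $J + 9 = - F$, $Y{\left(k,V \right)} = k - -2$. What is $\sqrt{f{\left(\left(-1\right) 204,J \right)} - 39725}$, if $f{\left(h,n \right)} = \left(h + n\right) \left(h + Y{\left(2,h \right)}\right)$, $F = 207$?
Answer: $5 \sqrt{1771} \approx 210.42$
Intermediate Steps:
$Y{\left(k,V \right)} = 2 + k$ ($Y{\left(k,V \right)} = k + 2 = 2 + k$)
$J = -216$ ($J = -9 - 207 = -216$)
$f{\left(h,n \right)} = \left(4 + h\right) \left(h + n\right)$ ($f{\left(h,n \right)} = \left(h + n\right) \left(h + \left(2 + 2\right)\right) = \left(h + n\right) \left(h + 4\right) = \left(h + n\right) \left(4 + h\right) = \left(4 + h\right) \left(h + n\right)$)
$\sqrt{f{\left(\left(-1\right) 204,J \right)} - 39725} = \sqrt{\left(\left(\left(-1\right) 204\right)^{2} + 4 \left(\left(-1\right) 204\right) + 4 \left(-216\right) + \left(-1\right) 204 \left(-216\right)\right) - 39725} = \sqrt{\left(\left(-204\right)^{2} + 4 \left(-204\right) - 864 - -44064\right) - 39725} = \sqrt{\left(41616 - 816 - 864 + 44064\right) - 39725} = \sqrt{84000 - 39725} = \sqrt{44275} = 5 \sqrt{1771}$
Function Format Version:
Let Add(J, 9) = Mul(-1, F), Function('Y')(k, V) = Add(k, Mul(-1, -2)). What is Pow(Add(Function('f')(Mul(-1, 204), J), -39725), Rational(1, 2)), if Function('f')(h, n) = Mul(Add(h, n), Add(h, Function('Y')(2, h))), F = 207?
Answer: Mul(5, Pow(1771, Rational(1, 2))) ≈ 210.42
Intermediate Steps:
Function('Y')(k, V) = Add(2, k) (Function('Y')(k, V) = Add(k, 2) = Add(2, k))
J = -216 (J = Add(-9, Mul(-1, 207)) = Add(-9, -207) = -216)
Function('f')(h, n) = Mul(Add(4, h), Add(h, n)) (Function('f')(h, n) = Mul(Add(h, n), Add(h, Add(2, 2))) = Mul(Add(h, n), Add(h, 4)) = Mul(Add(h, n), Add(4, h)) = Mul(Add(4, h), Add(h, n)))
Pow(Add(Function('f')(Mul(-1, 204), J), -39725), Rational(1, 2)) = Pow(Add(Add(Pow(Mul(-1, 204), 2), Mul(4, Mul(-1, 204)), Mul(4, -216), Mul(Mul(-1, 204), -216)), -39725), Rational(1, 2)) = Pow(Add(Add(Pow(-204, 2), Mul(4, -204), -864, Mul(-204, -216)), -39725), Rational(1, 2)) = Pow(Add(Add(41616, -816, -864, 44064), -39725), Rational(1, 2)) = Pow(Add(84000, -39725), Rational(1, 2)) = Pow(44275, Rational(1, 2)) = Mul(5, Pow(1771, Rational(1, 2)))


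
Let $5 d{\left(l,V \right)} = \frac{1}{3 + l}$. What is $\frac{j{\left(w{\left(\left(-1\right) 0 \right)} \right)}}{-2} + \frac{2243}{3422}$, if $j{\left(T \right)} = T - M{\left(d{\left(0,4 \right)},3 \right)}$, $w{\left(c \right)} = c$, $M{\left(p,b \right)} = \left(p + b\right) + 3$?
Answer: $\frac{94673}{25665} \approx 3.6888$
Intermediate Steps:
$d{\left(l,V \right)} = \frac{1}{5 \left(3 + l\right)}$
$M{\left(p,b \right)} = 3 + b + p$ ($M{\left(p,b \right)} = \left(b + p\right) + 3 = 3 + b + p$)
$j{\left(T \right)} = - \frac{91}{15} + T$ ($j{\left(T \right)} = T - \left(3 + 3 + \frac{1}{5 \left(3 + 0\right)}\right) = T - \left(3 + 3 + \frac{1}{5 \cdot 3}\right) = T - \left(3 + 3 + \frac{1}{5} \cdot \frac{1}{3}\right) = T - \left(3 + 3 + \frac{1}{15}\right) = T - \frac{91}{15} = - \frac{91}{15} + T$)
$\frac{j{\left(w{\left(\left(-1\right) 0 \right)} \right)}}{-2} + \frac{2243}{3422} = \frac{- \frac{91}{15} - 0}{-2} + \frac{2243}{3422} = \left(- \frac{91}{15} + 0\right) \left(- \frac{1}{2}\right) + 2243 \cdot \frac{1}{3422} = \left(- \frac{91}{15}\right) \left(- \frac{1}{2}\right) + \frac{2243}{3422} = \frac{91}{30} + \frac{2243}{3422} = \frac{94673}{25665}$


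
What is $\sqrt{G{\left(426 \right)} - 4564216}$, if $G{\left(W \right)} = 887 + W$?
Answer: $i \sqrt{4562903} \approx 2136.1 i$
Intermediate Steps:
$\sqrt{G{\left(426 \right)} - 4564216} = \sqrt{\left(887 + 426\right) - 4564216} = \sqrt{1313 - 4564216} = \sqrt{-4562903} = i \sqrt{4562903}$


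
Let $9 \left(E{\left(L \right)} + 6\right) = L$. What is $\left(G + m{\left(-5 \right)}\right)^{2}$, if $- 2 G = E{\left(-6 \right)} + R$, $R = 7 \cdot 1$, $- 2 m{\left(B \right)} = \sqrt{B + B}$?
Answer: $- \frac{89}{36} + \frac{i \sqrt{10}}{6} \approx -2.4722 + 0.52705 i$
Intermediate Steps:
$E{\left(L \right)} = -6 + \frac{L}{9}$
$m{\left(B \right)} = - \frac{\sqrt{2} \sqrt{B}}{2}$ ($m{\left(B \right)} = - \frac{\sqrt{B + B}}{2} = - \frac{\sqrt{2 B}}{2} = - \frac{\sqrt{2} \sqrt{B}}{2}$)
$R = 7$
$G = - \frac{1}{6}$ ($G = - \frac{\left(-6 + \frac{1}{9} \left(-6\right)\right) + 7}{2} = - \frac{\left(-6 - \frac{2}{3}\right) + 7}{2} = - \frac{- \frac{20}{3} + 7}{2} = \left(- \frac{1}{2}\right) \frac{1}{3} = - \frac{1}{6} \approx -0.16667$)
$\left(G + m{\left(-5 \right)}\right)^{2} = \left(- \frac{1}{6} - \frac{\sqrt{2} \sqrt{-5}}{2}\right)^{2} = \left(- \frac{1}{6} - \frac{\sqrt{2} i \sqrt{5}}{2}\right)^{2} = \left(- \frac{1}{6} - \frac{i \sqrt{10}}{2}\right)^{2}$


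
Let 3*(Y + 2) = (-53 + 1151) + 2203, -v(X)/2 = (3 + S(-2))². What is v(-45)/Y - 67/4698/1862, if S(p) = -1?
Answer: -210164989/28823592420 ≈ -0.0072914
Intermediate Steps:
v(X) = -8 (v(X) = -2*(3 - 1)² = -2*2² = -2*4 = -8)
Y = 3295/3 (Y = -2 + ((-53 + 1151) + 2203)/3 = -2 + (1098 + 2203)/3 = -2 + (⅓)*3301 = -2 + 3301/3 = 3295/3 ≈ 1098.3)
v(-45)/Y - 67/4698/1862 = -8/3295/3 - 67/4698/1862 = -8*3/3295 - 67*1/4698*(1/1862) = -24/3295 - 67/4698*1/1862 = -24/3295 - 67/8747676 = -210164989/28823592420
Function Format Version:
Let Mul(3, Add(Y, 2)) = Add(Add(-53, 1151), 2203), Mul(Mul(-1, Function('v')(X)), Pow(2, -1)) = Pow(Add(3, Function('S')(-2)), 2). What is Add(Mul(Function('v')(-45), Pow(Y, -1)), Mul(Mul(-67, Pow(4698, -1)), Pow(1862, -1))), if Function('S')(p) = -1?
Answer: Rational(-210164989, 28823592420) ≈ -0.0072914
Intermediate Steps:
Function('v')(X) = -8 (Function('v')(X) = Mul(-2, Pow(Add(3, -1), 2)) = Mul(-2, Pow(2, 2)) = Mul(-2, 4) = -8)
Y = Rational(3295, 3) (Y = Add(-2, Mul(Rational(1, 3), Add(Add(-53, 1151), 2203))) = Add(-2, Mul(Rational(1, 3), Add(1098, 2203))) = Add(-2, Mul(Rational(1, 3), 3301)) = Add(-2, Rational(3301, 3)) = Rational(3295, 3) ≈ 1098.3)
Add(Mul(Function('v')(-45), Pow(Y, -1)), Mul(Mul(-67, Pow(4698, -1)), Pow(1862, -1))) = Add(Mul(-8, Pow(Rational(3295, 3), -1)), Mul(Mul(-67, Pow(4698, -1)), Pow(1862, -1))) = Add(Mul(-8, Rational(3, 3295)), Mul(Mul(-67, Rational(1, 4698)), Rational(1, 1862))) = Add(Rational(-24, 3295), Mul(Rational(-67, 4698), Rational(1, 1862))) = Add(Rational(-24, 3295), Rational(-67, 8747676)) = Rational(-210164989, 28823592420)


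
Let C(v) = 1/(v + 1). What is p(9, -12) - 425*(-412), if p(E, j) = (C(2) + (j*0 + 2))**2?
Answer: 1575949/9 ≈ 1.7511e+5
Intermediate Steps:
C(v) = 1/(1 + v)
p(E, j) = 49/9 (p(E, j) = (1/(1 + 2) + (j*0 + 2))**2 = (1/3 + (0 + 2))**2 = (1/3 + 2)**2 = (7/3)**2 = 49/9)
p(9, -12) - 425*(-412) = 49/9 - 425*(-412) = 49/9 + 175100 = 1575949/9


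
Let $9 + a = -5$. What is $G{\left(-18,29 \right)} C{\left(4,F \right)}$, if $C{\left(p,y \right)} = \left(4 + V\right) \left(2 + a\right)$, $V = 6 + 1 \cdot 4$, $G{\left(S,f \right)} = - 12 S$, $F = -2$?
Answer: $-36288$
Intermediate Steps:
$a = -14$ ($a = -9 - 5 = -14$)
$V = 10$ ($V = 6 + 4 = 10$)
$C{\left(p,y \right)} = -168$ ($C{\left(p,y \right)} = \left(4 + 10\right) \left(2 - 14\right) = 14 \left(-12\right) = -168$)
$G{\left(-18,29 \right)} C{\left(4,F \right)} = \left(-12\right) \left(-18\right) \left(-168\right) = 216 \left(-168\right) = -36288$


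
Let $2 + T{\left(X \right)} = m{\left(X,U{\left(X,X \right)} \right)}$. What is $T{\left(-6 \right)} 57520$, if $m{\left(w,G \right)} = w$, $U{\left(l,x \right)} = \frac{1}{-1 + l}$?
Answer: $-460160$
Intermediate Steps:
$T{\left(X \right)} = -2 + X$
$T{\left(-6 \right)} 57520 = \left(-2 - 6\right) 57520 = \left(-8\right) 57520 = -460160$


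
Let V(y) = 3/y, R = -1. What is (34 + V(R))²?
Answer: 961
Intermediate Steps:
(34 + V(R))² = (34 + 3/(-1))² = (34 + 3*(-1))² = (34 - 3)² = 31² = 961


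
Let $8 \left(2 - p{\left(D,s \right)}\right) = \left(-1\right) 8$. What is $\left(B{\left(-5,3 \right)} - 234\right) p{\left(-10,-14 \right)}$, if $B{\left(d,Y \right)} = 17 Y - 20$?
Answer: $-609$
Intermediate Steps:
$B{\left(d,Y \right)} = -20 + 17 Y$
$p{\left(D,s \right)} = 3$ ($p{\left(D,s \right)} = 2 - \frac{\left(-1\right) 8}{8} = 2 - -1 = 2 + 1 = 3$)
$\left(B{\left(-5,3 \right)} - 234\right) p{\left(-10,-14 \right)} = \left(\left(-20 + 17 \cdot 3\right) - 234\right) 3 = \left(\left(-20 + 51\right) - 234\right) 3 = \left(31 - 234\right) 3 = \left(-203\right) 3 = -609$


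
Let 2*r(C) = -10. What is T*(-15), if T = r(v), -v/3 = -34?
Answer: 75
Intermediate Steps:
v = 102 (v = -3*(-34) = 102)
r(C) = -5 (r(C) = (½)*(-10) = -5)
T = -5
T*(-15) = -5*(-15) = 75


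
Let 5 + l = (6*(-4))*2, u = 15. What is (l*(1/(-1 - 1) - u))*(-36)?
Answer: -29574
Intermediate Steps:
l = -53 (l = -5 + (6*(-4))*2 = -5 - 24*2 = -5 - 48 = -53)
(l*(1/(-1 - 1) - u))*(-36) = -53*(1/(-1 - 1) - 1*15)*(-36) = -53*(1/(-2) - 15)*(-36) = -53*(-½ - 15)*(-36) = -53*(-31/2)*(-36) = (1643/2)*(-36) = -29574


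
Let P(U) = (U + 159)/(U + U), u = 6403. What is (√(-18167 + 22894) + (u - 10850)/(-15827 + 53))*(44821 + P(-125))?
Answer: 377496936/29875 + 5602608*√4727/125 ≈ 3.0942e+6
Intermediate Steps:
P(U) = (159 + U)/(2*U) (P(U) = (159 + U)/((2*U)) = (159 + U)*(1/(2*U)) = (159 + U)/(2*U))
(√(-18167 + 22894) + (u - 10850)/(-15827 + 53))*(44821 + P(-125)) = (√(-18167 + 22894) + (6403 - 10850)/(-15827 + 53))*(44821 + (½)*(159 - 125)/(-125)) = (√4727 - 4447/(-15774))*(44821 + (½)*(-1/125)*34) = (√4727 - 4447*(-1/15774))*(44821 - 17/125) = (√4727 + 4447/15774)*(5602608/125) = (4447/15774 + √4727)*(5602608/125) = 377496936/29875 + 5602608*√4727/125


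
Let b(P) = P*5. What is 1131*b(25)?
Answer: 141375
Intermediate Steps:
b(P) = 5*P
1131*b(25) = 1131*(5*25) = 1131*125 = 141375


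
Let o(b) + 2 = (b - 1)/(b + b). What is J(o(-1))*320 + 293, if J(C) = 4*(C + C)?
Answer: -2267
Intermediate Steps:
o(b) = -2 + (-1 + b)/(2*b) (o(b) = -2 + (b - 1)/(b + b) = -2 + (-1 + b)/((2*b)) = -2 + (-1 + b)*(1/(2*b)) = -2 + (-1 + b)/(2*b))
J(C) = 8*C (J(C) = 4*(2*C) = 8*C)
J(o(-1))*320 + 293 = (8*((½)*(-1 - 3*(-1))/(-1)))*320 + 293 = (8*((½)*(-1)*(-1 + 3)))*320 + 293 = (8*((½)*(-1)*2))*320 + 293 = (8*(-1))*320 + 293 = -8*320 + 293 = -2560 + 293 = -2267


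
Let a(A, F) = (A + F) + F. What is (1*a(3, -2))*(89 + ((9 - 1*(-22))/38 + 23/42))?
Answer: -36055/399 ≈ -90.363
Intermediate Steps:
a(A, F) = A + 2*F
(1*a(3, -2))*(89 + ((9 - 1*(-22))/38 + 23/42)) = (1*(3 + 2*(-2)))*(89 + ((9 - 1*(-22))/38 + 23/42)) = (1*(3 - 4))*(89 + ((9 + 22)*(1/38) + 23*(1/42))) = (1*(-1))*(89 + (31*(1/38) + 23/42)) = -(89 + (31/38 + 23/42)) = -(89 + 544/399) = -1*36055/399 = -36055/399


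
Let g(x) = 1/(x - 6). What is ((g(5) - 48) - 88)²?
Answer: 18769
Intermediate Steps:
g(x) = 1/(-6 + x)
((g(5) - 48) - 88)² = ((1/(-6 + 5) - 48) - 88)² = ((1/(-1) - 48) - 88)² = ((-1 - 48) - 88)² = (-49 - 88)² = (-137)² = 18769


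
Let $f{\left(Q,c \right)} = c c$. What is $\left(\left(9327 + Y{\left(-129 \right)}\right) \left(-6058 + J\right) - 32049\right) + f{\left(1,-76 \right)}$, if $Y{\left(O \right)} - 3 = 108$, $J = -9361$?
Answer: $-145550795$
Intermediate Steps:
$Y{\left(O \right)} = 111$ ($Y{\left(O \right)} = 3 + 108 = 111$)
$f{\left(Q,c \right)} = c^{2}$
$\left(\left(9327 + Y{\left(-129 \right)}\right) \left(-6058 + J\right) - 32049\right) + f{\left(1,-76 \right)} = \left(\left(9327 + 111\right) \left(-6058 - 9361\right) - 32049\right) + \left(-76\right)^{2} = \left(9438 \left(-15419\right) - 32049\right) + 5776 = \left(-145524522 - 32049\right) + 5776 = -145556571 + 5776 = -145550795$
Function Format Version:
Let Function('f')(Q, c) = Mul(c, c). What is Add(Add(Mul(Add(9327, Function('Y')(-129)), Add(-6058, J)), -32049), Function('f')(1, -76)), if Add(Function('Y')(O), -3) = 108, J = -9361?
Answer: -145550795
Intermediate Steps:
Function('Y')(O) = 111 (Function('Y')(O) = Add(3, 108) = 111)
Function('f')(Q, c) = Pow(c, 2)
Add(Add(Mul(Add(9327, Function('Y')(-129)), Add(-6058, J)), -32049), Function('f')(1, -76)) = Add(Add(Mul(Add(9327, 111), Add(-6058, -9361)), -32049), Pow(-76, 2)) = Add(Add(Mul(9438, -15419), -32049), 5776) = Add(Add(-145524522, -32049), 5776) = Add(-145556571, 5776) = -145550795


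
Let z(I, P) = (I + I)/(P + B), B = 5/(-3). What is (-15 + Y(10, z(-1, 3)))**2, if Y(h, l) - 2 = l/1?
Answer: 841/4 ≈ 210.25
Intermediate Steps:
B = -5/3 (B = 5*(-1/3) = -5/3 ≈ -1.6667)
z(I, P) = 2*I/(-5/3 + P) (z(I, P) = (I + I)/(P - 5/3) = (2*I)/(-5/3 + P) = 2*I/(-5/3 + P))
Y(h, l) = 2 + l (Y(h, l) = 2 + l/1 = 2 + l*1 = 2 + l)
(-15 + Y(10, z(-1, 3)))**2 = (-15 + (2 + 6*(-1)/(-5 + 3*3)))**2 = (-15 + (2 + 6*(-1)/(-5 + 9)))**2 = (-15 + (2 + 6*(-1)/4))**2 = (-15 + (2 + 6*(-1)*(1/4)))**2 = (-15 + (2 - 3/2))**2 = (-15 + 1/2)**2 = (-29/2)**2 = 841/4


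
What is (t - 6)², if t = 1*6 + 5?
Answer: 25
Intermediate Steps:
t = 11 (t = 6 + 5 = 11)
(t - 6)² = (11 - 6)² = 5² = 25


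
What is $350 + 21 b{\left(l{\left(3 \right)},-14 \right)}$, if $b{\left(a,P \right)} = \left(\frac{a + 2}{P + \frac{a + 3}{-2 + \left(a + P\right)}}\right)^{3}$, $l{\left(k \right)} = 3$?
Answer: $\frac{2319868075}{6644672} \approx 349.13$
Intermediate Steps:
$b{\left(a,P \right)} = \frac{\left(2 + a\right)^{3}}{\left(P + \frac{3 + a}{-2 + P + a}\right)^{3}}$ ($b{\left(a,P \right)} = \left(\frac{2 + a}{P + \frac{3 + a}{-2 + \left(P + a\right)}}\right)^{3} = \left(\frac{2 + a}{P + \frac{3 + a}{-2 + P + a}}\right)^{3} = \frac{\left(2 + a\right)^{3}}{\left(P + \frac{3 + a}{-2 + P + a}\right)^{3}}$)
$350 + 21 b{\left(l{\left(3 \right)},-14 \right)} = 350 + 21 \frac{\left(2 + 3\right)^{3} \left(-2 - 14 + 3\right)^{3}}{\left(3 + 3 + \left(-14\right)^{2} - -28 - 42\right)^{3}} = 350 + 21 \frac{5^{3} \left(-13\right)^{3}}{\left(3 + 3 + 196 + 28 - 42\right)^{3}} = 350 + 21 \cdot 125 \left(-2197\right) \frac{1}{6644672} = 350 + 21 \left(- \frac{274625}{6644672}\right) = 350 - \frac{5767125}{6644672} = \frac{2319868075}{6644672}$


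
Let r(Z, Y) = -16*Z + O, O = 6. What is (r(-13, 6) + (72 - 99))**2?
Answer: 34969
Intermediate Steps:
r(Z, Y) = 6 - 16*Z (r(Z, Y) = -16*Z + 6 = 6 - 16*Z)
(r(-13, 6) + (72 - 99))**2 = ((6 - 16*(-13)) + (72 - 99))**2 = ((6 + 208) - 27)**2 = (214 - 27)**2 = 187**2 = 34969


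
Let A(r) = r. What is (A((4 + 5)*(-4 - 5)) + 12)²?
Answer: 4761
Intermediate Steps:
(A((4 + 5)*(-4 - 5)) + 12)² = ((4 + 5)*(-4 - 5) + 12)² = (9*(-9) + 12)² = (-81 + 12)² = (-69)² = 4761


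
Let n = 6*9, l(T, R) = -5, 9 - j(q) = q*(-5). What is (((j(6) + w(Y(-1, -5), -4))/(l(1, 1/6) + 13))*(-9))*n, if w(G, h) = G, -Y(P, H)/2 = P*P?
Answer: -8991/4 ≈ -2247.8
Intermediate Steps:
Y(P, H) = -2*P² (Y(P, H) = -2*P*P = -2*P²)
j(q) = 9 + 5*q (j(q) = 9 - q*(-5) = 9 - (-5)*q = 9 + 5*q)
n = 54
(((j(6) + w(Y(-1, -5), -4))/(l(1, 1/6) + 13))*(-9))*n = ((((9 + 5*6) - 2*(-1)²)/(-5 + 13))*(-9))*54 = ((((9 + 30) - 2*1)/8)*(-9))*54 = (((39 - 2)*(⅛))*(-9))*54 = ((37*(⅛))*(-9))*54 = ((37/8)*(-9))*54 = -333/8*54 = -8991/4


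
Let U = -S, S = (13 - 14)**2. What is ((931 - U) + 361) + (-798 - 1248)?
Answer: -753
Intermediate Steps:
S = 1 (S = (-1)**2 = 1)
U = -1 (U = -1*1 = -1)
((931 - U) + 361) + (-798 - 1248) = ((931 - 1*(-1)) + 361) + (-798 - 1248) = ((931 + 1) + 361) - 2046 = (932 + 361) - 2046 = 1293 - 2046 = -753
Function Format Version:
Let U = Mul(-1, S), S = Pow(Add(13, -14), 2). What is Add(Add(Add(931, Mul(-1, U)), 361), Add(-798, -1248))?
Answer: -753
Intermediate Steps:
S = 1 (S = Pow(-1, 2) = 1)
U = -1 (U = Mul(-1, 1) = -1)
Add(Add(Add(931, Mul(-1, U)), 361), Add(-798, -1248)) = Add(Add(Add(931, Mul(-1, -1)), 361), Add(-798, -1248)) = Add(Add(Add(931, 1), 361), -2046) = Add(Add(932, 361), -2046) = Add(1293, -2046) = -753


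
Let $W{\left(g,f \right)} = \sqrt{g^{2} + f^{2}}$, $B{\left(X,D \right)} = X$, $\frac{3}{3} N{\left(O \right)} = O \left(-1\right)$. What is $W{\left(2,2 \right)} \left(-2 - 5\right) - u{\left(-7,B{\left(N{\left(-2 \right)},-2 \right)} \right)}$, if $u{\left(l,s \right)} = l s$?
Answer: $14 - 14 \sqrt{2} \approx -5.799$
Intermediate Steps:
$N{\left(O \right)} = - O$ ($N{\left(O \right)} = O \left(-1\right) = - O$)
$W{\left(g,f \right)} = \sqrt{f^{2} + g^{2}}$
$W{\left(2,2 \right)} \left(-2 - 5\right) - u{\left(-7,B{\left(N{\left(-2 \right)},-2 \right)} \right)} = \sqrt{2^{2} + 2^{2}} \left(-2 - 5\right) - - 7 \left(\left(-1\right) \left(-2\right)\right) = \sqrt{4 + 4} \left(-7\right) - \left(-7\right) 2 = \sqrt{8} \left(-7\right) - -14 = 2 \sqrt{2} \left(-7\right) + 14 = - 14 \sqrt{2} + 14 = 14 - 14 \sqrt{2}$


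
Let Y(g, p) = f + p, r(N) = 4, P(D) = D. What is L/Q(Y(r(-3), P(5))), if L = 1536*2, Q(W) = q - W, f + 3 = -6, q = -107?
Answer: -3072/103 ≈ -29.825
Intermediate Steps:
f = -9 (f = -3 - 6 = -9)
Y(g, p) = -9 + p
Q(W) = -107 - W
L = 3072
L/Q(Y(r(-3), P(5))) = 3072/(-107 - (-9 + 5)) = 3072/(-107 - 1*(-4)) = 3072/(-107 + 4) = 3072/(-103) = 3072*(-1/103) = -3072/103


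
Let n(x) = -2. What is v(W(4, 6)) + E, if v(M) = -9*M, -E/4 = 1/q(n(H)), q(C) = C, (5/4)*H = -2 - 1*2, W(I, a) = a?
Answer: -52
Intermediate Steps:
H = -16/5 (H = 4*(-2 - 1*2)/5 = 4*(-2 - 2)/5 = (4/5)*(-4) = -16/5 ≈ -3.2000)
E = 2 (E = -4/(-2) = -4*(-1/2) = 2)
v(W(4, 6)) + E = -9*6 + 2 = -54 + 2 = -52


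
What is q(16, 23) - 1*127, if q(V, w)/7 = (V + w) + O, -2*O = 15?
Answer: 187/2 ≈ 93.500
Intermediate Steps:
O = -15/2 (O = -½*15 = -15/2 ≈ -7.5000)
q(V, w) = -105/2 + 7*V + 7*w (q(V, w) = 7*((V + w) - 15/2) = 7*(-15/2 + V + w) = -105/2 + 7*V + 7*w)
q(16, 23) - 1*127 = (-105/2 + 7*16 + 7*23) - 1*127 = (-105/2 + 112 + 161) - 127 = 441/2 - 127 = 187/2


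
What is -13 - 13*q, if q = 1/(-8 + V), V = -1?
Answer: -104/9 ≈ -11.556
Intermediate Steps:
q = -1/9 (q = 1/(-8 - 1) = 1/(-9) = -1/9 ≈ -0.11111)
-13 - 13*q = -13 - 13*(-1/9) = -13 + 13/9 = -104/9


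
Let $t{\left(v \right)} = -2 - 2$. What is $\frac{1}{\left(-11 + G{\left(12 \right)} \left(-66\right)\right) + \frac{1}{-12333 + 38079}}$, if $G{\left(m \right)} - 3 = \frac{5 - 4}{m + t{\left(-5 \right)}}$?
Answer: $- \frac{51492}{11186635} \approx -0.004603$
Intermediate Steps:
$t{\left(v \right)} = -4$
$G{\left(m \right)} = 3 + \frac{1}{-4 + m}$ ($G{\left(m \right)} = 3 + \frac{5 - 4}{m - 4} = 3 + 1 \frac{1}{-4 + m} = 3 + \frac{1}{-4 + m}$)
$\frac{1}{\left(-11 + G{\left(12 \right)} \left(-66\right)\right) + \frac{1}{-12333 + 38079}} = \frac{1}{\left(-11 + \frac{-11 + 3 \cdot 12}{-4 + 12} \left(-66\right)\right) + \frac{1}{-12333 + 38079}} = \frac{1}{\left(-11 + \frac{-11 + 36}{8} \left(-66\right)\right) + \frac{1}{25746}} = \frac{1}{\left(-11 + \frac{1}{8} \cdot 25 \left(-66\right)\right) + \frac{1}{25746}} = \frac{1}{\left(-11 + \frac{25}{8} \left(-66\right)\right) + \frac{1}{25746}} = \frac{1}{\left(-11 - \frac{825}{4}\right) + \frac{1}{25746}} = \frac{1}{- \frac{869}{4} + \frac{1}{25746}} = \frac{1}{- \frac{11186635}{51492}} = - \frac{51492}{11186635}$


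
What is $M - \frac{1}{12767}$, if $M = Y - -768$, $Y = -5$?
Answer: $\frac{9741220}{12767} \approx 763.0$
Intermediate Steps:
$M = 763$ ($M = -5 - -768 = -5 + 768 = 763$)
$M - \frac{1}{12767} = 763 - \frac{1}{12767} = \frac{9741220}{12767}$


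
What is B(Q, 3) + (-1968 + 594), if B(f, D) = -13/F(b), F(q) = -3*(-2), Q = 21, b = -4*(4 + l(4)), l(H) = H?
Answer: -8257/6 ≈ -1376.2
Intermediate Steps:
b = -32 (b = -4*(4 + 4) = -4*8 = -32)
F(q) = 6
B(f, D) = -13/6
B(Q, 3) + (-1968 + 594) = -13/6 + (-1968 + 594) = -13/6 - 1374 = -8257/6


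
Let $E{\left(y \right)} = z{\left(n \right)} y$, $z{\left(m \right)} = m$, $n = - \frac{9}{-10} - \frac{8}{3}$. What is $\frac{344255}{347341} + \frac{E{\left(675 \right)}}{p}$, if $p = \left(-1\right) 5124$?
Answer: $\frac{1452111175}{1186516856} \approx 1.2238$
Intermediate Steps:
$n = - \frac{53}{30}$ ($n = \left(-9\right) \left(- \frac{1}{10}\right) - \frac{8}{3} = \frac{9}{10} - \frac{8}{3} = - \frac{53}{30} \approx -1.7667$)
$p = -5124$
$E{\left(y \right)} = - \frac{53 y}{30}$
$\frac{344255}{347341} + \frac{E{\left(675 \right)}}{p} = \frac{344255}{347341} + \frac{\left(- \frac{53}{30}\right) 675}{-5124} = 344255 \cdot \frac{1}{347341} - - \frac{795}{3416} = \frac{344255}{347341} + \frac{795}{3416} = \frac{1452111175}{1186516856}$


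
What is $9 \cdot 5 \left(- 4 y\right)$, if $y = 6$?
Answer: $-1080$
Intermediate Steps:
$9 \cdot 5 \left(- 4 y\right) = 9 \cdot 5 \left(\left(-4\right) 6\right) = 45 \left(-24\right) = -1080$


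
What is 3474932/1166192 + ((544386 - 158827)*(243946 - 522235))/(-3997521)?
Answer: 13739854435133/511844204 ≈ 26844.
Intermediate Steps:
3474932/1166192 + ((544386 - 158827)*(243946 - 522235))/(-3997521) = 3474932*(1/1166192) + (385559*(-278289))*(-1/3997521) = 37771/12676 - 107296828551*(-1/3997521) = 37771/12676 + 1083806349/40379 = 13739854435133/511844204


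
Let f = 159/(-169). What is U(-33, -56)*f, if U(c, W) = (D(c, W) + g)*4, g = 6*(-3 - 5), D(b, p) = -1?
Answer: 31164/169 ≈ 184.40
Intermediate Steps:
f = -159/169 (f = 159*(-1/169) = -159/169 ≈ -0.94083)
g = -48 (g = 6*(-8) = -48)
U(c, W) = -196 (U(c, W) = (-1 - 48)*4 = -49*4 = -196)
U(-33, -56)*f = -196*(-159/169) = 31164/169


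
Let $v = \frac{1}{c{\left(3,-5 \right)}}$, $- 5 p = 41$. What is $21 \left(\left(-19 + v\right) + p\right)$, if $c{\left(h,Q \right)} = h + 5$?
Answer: $- \frac{22743}{40} \approx -568.58$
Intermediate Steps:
$p = - \frac{41}{5}$ ($p = \left(- \frac{1}{5}\right) 41 = - \frac{41}{5} \approx -8.2$)
$c{\left(h,Q \right)} = 5 + h$
$v = \frac{1}{8}$ ($v = \frac{1}{5 + 3} = \frac{1}{8} \approx 0.125$)
$21 \left(\left(-19 + v\right) + p\right) = 21 \left(\left(-19 + \frac{1}{8}\right) - \frac{41}{5}\right) = 21 \left(- \frac{151}{8} - \frac{41}{5}\right) = 21 \left(- \frac{1083}{40}\right) = - \frac{22743}{40}$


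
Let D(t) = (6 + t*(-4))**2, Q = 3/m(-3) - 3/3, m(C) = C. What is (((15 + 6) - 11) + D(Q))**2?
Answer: 42436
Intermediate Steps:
Q = -2 (Q = 3/(-3) - 3/3 = 3*(-1/3) - 3*1/3 = -1 - 1 = -2)
D(t) = (6 - 4*t)**2
(((15 + 6) - 11) + D(Q))**2 = (((15 + 6) - 11) + 4*(-3 + 2*(-2))**2)**2 = ((21 - 11) + 4*(-3 - 4)**2)**2 = (10 + 4*(-7)**2)**2 = (10 + 4*49)**2 = (10 + 196)**2 = 206**2 = 42436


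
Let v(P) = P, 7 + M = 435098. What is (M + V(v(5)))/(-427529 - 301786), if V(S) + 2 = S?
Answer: -435094/729315 ≈ -0.59658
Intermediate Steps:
M = 435091 (M = -7 + 435098 = 435091)
V(S) = -2 + S
(M + V(v(5)))/(-427529 - 301786) = (435091 + (-2 + 5))/(-427529 - 301786) = (435091 + 3)/(-729315) = 435094*(-1/729315) = -435094/729315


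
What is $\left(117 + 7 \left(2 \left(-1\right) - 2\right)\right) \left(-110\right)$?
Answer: $-9790$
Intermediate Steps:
$\left(117 + 7 \left(2 \left(-1\right) - 2\right)\right) \left(-110\right) = \left(117 + 7 \left(-2 - 2\right)\right) \left(-110\right) = \left(117 + 7 \left(-4\right)\right) \left(-110\right) = \left(117 - 28\right) \left(-110\right) = 89 \left(-110\right) = -9790$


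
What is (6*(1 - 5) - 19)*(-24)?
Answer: 1032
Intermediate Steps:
(6*(1 - 5) - 19)*(-24) = (6*(-4) - 19)*(-24) = (-24 - 19)*(-24) = -43*(-24) = 1032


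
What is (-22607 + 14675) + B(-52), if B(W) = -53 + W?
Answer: -8037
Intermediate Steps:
(-22607 + 14675) + B(-52) = (-22607 + 14675) + (-53 - 52) = -7932 - 105 = -8037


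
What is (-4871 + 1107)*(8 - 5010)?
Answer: 18827528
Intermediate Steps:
(-4871 + 1107)*(8 - 5010) = -3764*(-5002) = 18827528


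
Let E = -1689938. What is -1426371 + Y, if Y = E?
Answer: -3116309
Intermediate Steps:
Y = -1689938
-1426371 + Y = -1426371 - 1689938 = -3116309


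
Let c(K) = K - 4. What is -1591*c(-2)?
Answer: 9546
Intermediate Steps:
c(K) = -4 + K
-1591*c(-2) = -1591*(-4 - 2) = -1591*(-6) = 9546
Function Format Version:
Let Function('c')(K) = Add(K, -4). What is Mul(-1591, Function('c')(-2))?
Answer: 9546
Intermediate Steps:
Function('c')(K) = Add(-4, K)
Mul(-1591, Function('c')(-2)) = Mul(-1591, Add(-4, -2)) = Mul(-1591, -6) = 9546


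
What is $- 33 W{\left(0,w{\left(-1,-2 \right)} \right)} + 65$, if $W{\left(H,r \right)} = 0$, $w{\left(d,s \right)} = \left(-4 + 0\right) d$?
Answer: $65$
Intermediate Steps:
$w{\left(d,s \right)} = - 4 d$
$- 33 W{\left(0,w{\left(-1,-2 \right)} \right)} + 65 = \left(-33\right) 0 + 65 = 0 + 65 = 65$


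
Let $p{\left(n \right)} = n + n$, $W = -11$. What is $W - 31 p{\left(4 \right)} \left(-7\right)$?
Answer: $1725$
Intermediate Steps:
$p{\left(n \right)} = 2 n$
$W - 31 p{\left(4 \right)} \left(-7\right) = -11 - 31 \cdot 2 \cdot 4 \left(-7\right) = -11 - 31 \cdot 8 \left(-7\right) = -11 - -1736 = -11 + 1736 = 1725$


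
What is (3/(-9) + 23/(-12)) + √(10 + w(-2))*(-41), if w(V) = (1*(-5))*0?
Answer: -9/4 - 41*√10 ≈ -131.90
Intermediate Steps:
w(V) = 0 (w(V) = -5*0 = 0)
(3/(-9) + 23/(-12)) + √(10 + w(-2))*(-41) = (3/(-9) + 23/(-12)) + √(10 + 0)*(-41) = (3*(-⅑) + 23*(-1/12)) + √10*(-41) = (-⅓ - 23/12) - 41*√10 = -9/4 - 41*√10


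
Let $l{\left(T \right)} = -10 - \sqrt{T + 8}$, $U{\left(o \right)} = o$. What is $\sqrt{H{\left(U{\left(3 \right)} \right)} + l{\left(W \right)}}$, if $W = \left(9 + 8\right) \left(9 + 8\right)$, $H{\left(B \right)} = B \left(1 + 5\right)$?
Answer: $\sqrt{8 - 3 \sqrt{33}} \approx 3.0387 i$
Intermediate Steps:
$H{\left(B \right)} = 6 B$ ($H{\left(B \right)} = B 6 = 6 B$)
$W = 289$ ($W = 17 \cdot 17 = 289$)
$l{\left(T \right)} = -10 - \sqrt{8 + T}$
$\sqrt{H{\left(U{\left(3 \right)} \right)} + l{\left(W \right)}} = \sqrt{6 \cdot 3 - \left(10 + \sqrt{8 + 289}\right)} = \sqrt{18 - \left(10 + \sqrt{297}\right)} = \sqrt{18 - \left(10 + 3 \sqrt{33}\right)} = \sqrt{8 - 3 \sqrt{33}}$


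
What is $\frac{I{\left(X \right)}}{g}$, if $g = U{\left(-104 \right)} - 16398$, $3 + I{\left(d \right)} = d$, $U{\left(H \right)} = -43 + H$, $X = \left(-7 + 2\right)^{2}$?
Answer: $- \frac{22}{16545} \approx -0.0013297$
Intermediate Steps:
$X = 25$ ($X = \left(-5\right)^{2} = 25$)
$I{\left(d \right)} = -3 + d$
$g = -16545$ ($g = \left(-43 - 104\right) - 16398 = -147 - 16398 = -16545$)
$\frac{I{\left(X \right)}}{g} = \frac{-3 + 25}{-16545} = 22 \left(- \frac{1}{16545}\right) = - \frac{22}{16545}$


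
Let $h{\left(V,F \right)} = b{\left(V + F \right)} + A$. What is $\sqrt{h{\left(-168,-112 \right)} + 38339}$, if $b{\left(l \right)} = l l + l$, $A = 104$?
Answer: $\sqrt{116563} \approx 341.41$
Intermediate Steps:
$b{\left(l \right)} = l + l^{2}$ ($b{\left(l \right)} = l^{2} + l = l + l^{2}$)
$h{\left(V,F \right)} = 104 + \left(F + V\right) \left(1 + F + V\right)$ ($h{\left(V,F \right)} = \left(V + F\right) \left(1 + \left(V + F\right)\right) + 104 = \left(F + V\right) \left(1 + \left(F + V\right)\right) + 104 = \left(F + V\right) \left(1 + F + V\right) + 104 = 104 + \left(F + V\right) \left(1 + F + V\right)$)
$\sqrt{h{\left(-168,-112 \right)} + 38339} = \sqrt{\left(104 + \left(-112 - 168\right) \left(1 - 112 - 168\right)\right) + 38339} = \sqrt{\left(104 - -78120\right) + 38339} = \sqrt{\left(104 + 78120\right) + 38339} = \sqrt{78224 + 38339} = \sqrt{116563}$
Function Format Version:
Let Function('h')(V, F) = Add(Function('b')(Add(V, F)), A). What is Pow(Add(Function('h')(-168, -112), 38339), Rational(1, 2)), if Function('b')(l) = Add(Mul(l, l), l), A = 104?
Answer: Pow(116563, Rational(1, 2)) ≈ 341.41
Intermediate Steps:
Function('b')(l) = Add(l, Pow(l, 2)) (Function('b')(l) = Add(Pow(l, 2), l) = Add(l, Pow(l, 2)))
Function('h')(V, F) = Add(104, Mul(Add(F, V), Add(1, F, V))) (Function('h')(V, F) = Add(Mul(Add(V, F), Add(1, Add(V, F))), 104) = Add(Mul(Add(F, V), Add(1, Add(F, V))), 104) = Add(Mul(Add(F, V), Add(1, F, V)), 104) = Add(104, Mul(Add(F, V), Add(1, F, V))))
Pow(Add(Function('h')(-168, -112), 38339), Rational(1, 2)) = Pow(Add(Add(104, Mul(Add(-112, -168), Add(1, -112, -168))), 38339), Rational(1, 2)) = Pow(Add(Add(104, Mul(-280, -279)), 38339), Rational(1, 2)) = Pow(Add(Add(104, 78120), 38339), Rational(1, 2)) = Pow(Add(78224, 38339), Rational(1, 2)) = Pow(116563, Rational(1, 2))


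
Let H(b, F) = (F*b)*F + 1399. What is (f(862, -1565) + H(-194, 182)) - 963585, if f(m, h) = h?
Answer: -7389807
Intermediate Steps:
H(b, F) = 1399 + b*F**2 (H(b, F) = b*F**2 + 1399 = 1399 + b*F**2)
(f(862, -1565) + H(-194, 182)) - 963585 = (-1565 + (1399 - 194*182**2)) - 963585 = (-1565 + (1399 - 194*33124)) - 963585 = (-1565 + (1399 - 6426056)) - 963585 = (-1565 - 6424657) - 963585 = -6426222 - 963585 = -7389807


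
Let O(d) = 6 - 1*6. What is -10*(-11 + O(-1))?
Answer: 110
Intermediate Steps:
O(d) = 0 (O(d) = 6 - 6 = 0)
-10*(-11 + O(-1)) = -10*(-11 + 0) = -10*(-11) = 110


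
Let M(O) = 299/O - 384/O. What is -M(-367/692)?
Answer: -58820/367 ≈ -160.27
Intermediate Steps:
M(O) = -85/O
-M(-367/692) = -(-85)/((-367/692)) = -(-85)/((-367*1/692)) = -(-85)/(-367/692) = -(-85)*(-692)/367 = -1*58820/367 = -58820/367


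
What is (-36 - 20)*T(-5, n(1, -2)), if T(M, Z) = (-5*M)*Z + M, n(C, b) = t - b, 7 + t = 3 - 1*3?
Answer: 7280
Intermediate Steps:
t = -7 (t = -7 + (3 - 1*3) = -7 + (3 - 3) = -7 + 0 = -7)
n(C, b) = -7 - b
T(M, Z) = M - 5*M*Z (T(M, Z) = -5*M*Z + M = M - 5*M*Z)
(-36 - 20)*T(-5, n(1, -2)) = (-36 - 20)*(-5*(1 - 5*(-7 - 1*(-2)))) = -(-280)*(1 - 5*(-7 + 2)) = -(-280)*(1 - 5*(-5)) = -(-280)*(1 + 25) = -(-280)*26 = -56*(-130) = 7280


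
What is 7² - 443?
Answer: -394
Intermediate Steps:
7² - 443 = 49 - 443 = -394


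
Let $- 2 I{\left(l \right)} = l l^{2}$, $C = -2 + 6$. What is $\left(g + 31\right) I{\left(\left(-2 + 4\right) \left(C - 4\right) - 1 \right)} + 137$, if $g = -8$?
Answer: $\frac{297}{2} \approx 148.5$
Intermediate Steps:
$C = 4$
$I{\left(l \right)} = - \frac{l^{3}}{2}$ ($I{\left(l \right)} = - \frac{l l^{2}}{2} = - \frac{l^{3}}{2}$)
$\left(g + 31\right) I{\left(\left(-2 + 4\right) \left(C - 4\right) - 1 \right)} + 137 = \left(-8 + 31\right) \left(- \frac{\left(\left(-2 + 4\right) \left(4 - 4\right) - 1\right)^{3}}{2}\right) + 137 = 23 \left(- \frac{\left(2 \cdot 0 - 1\right)^{3}}{2}\right) + 137 = 23 \left(- \frac{\left(0 - 1\right)^{3}}{2}\right) + 137 = 23 \left(- \frac{\left(-1\right)^{3}}{2}\right) + 137 = 23 \left(\left(- \frac{1}{2}\right) \left(-1\right)\right) + 137 = 23 \cdot \frac{1}{2} + 137 = \frac{23}{2} + 137 = \frac{297}{2}$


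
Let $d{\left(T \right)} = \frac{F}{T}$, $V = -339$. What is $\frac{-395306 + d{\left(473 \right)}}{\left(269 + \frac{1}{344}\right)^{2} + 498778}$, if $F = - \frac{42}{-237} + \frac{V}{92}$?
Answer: $- \frac{934970507758576}{1350851171172899} \approx -0.69213$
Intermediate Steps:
$F = - \frac{25493}{7268}$ ($F = - \frac{42}{-237} - \frac{339}{92} = \left(-42\right) \left(- \frac{1}{237}\right) - \frac{339}{92} = \frac{14}{79} - \frac{339}{92} = - \frac{25493}{7268} \approx -3.5076$)
$d{\left(T \right)} = - \frac{25493}{7268 T}$
$\frac{-395306 + d{\left(473 \right)}}{\left(269 + \frac{1}{344}\right)^{2} + 498778} = \frac{-395306 - \frac{25493}{7268 \cdot 473}}{\left(269 + \frac{1}{344}\right)^{2} + 498778} = \frac{-395306 - \frac{25493}{3437764}}{\left(269 + \frac{1}{344}\right)^{2} + 498778} = \frac{-395306 - \frac{25493}{3437764}}{\left(\frac{92537}{344}\right)^{2} + 498778} = - \frac{1358968761277}{3437764 \left(\frac{8563096369}{118336} + 498778\right)} = - \frac{1358968761277}{3437764 \cdot \frac{67586489777}{118336}} = \left(- \frac{1358968761277}{3437764}\right) \frac{118336}{67586489777} = - \frac{934970507758576}{1350851171172899}$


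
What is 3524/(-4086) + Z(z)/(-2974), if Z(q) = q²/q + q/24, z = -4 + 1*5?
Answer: -41938529/48607056 ≈ -0.86281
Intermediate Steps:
z = 1 (z = -4 + 5 = 1)
Z(q) = 25*q/24 (Z(q) = q + q*(1/24) = q + q/24 = 25*q/24)
3524/(-4086) + Z(z)/(-2974) = 3524/(-4086) + ((25/24)*1)/(-2974) = 3524*(-1/4086) + (25/24)*(-1/2974) = -1762/2043 - 25/71376 = -41938529/48607056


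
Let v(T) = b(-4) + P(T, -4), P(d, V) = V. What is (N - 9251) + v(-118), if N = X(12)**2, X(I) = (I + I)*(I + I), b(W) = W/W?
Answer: 322522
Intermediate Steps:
b(W) = 1
X(I) = 4*I**2 (X(I) = (2*I)*(2*I) = 4*I**2)
N = 331776 (N = (4*12**2)**2 = (4*144)**2 = 576**2 = 331776)
v(T) = -3 (v(T) = 1 - 4 = -3)
(N - 9251) + v(-118) = (331776 - 9251) - 3 = 322525 - 3 = 322522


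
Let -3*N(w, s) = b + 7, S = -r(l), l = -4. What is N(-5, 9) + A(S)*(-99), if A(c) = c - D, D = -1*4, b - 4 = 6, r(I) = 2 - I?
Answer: 577/3 ≈ 192.33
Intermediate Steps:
b = 10 (b = 4 + 6 = 10)
D = -4
S = -6 (S = -(2 - 1*(-4)) = -(2 + 4) = -1*6 = -6)
A(c) = 4 + c (A(c) = c - 1*(-4) = c + 4 = 4 + c)
N(w, s) = -17/3 (N(w, s) = -(10 + 7)/3 = -1/3*17 = -17/3)
N(-5, 9) + A(S)*(-99) = -17/3 + (4 - 6)*(-99) = -17/3 - 2*(-99) = -17/3 + 198 = 577/3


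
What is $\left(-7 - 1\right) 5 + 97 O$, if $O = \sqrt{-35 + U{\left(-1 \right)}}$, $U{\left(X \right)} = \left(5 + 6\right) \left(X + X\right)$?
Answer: $-40 + 97 i \sqrt{57} \approx -40.0 + 732.33 i$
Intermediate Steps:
$U{\left(X \right)} = 22 X$ ($U{\left(X \right)} = 11 \cdot 2 X = 22 X$)
$O = i \sqrt{57}$ ($O = \sqrt{-35 + 22 \left(-1\right)} = \sqrt{-35 - 22} = \sqrt{-57} = i \sqrt{57} \approx 7.5498 i$)
$\left(-7 - 1\right) 5 + 97 O = \left(-7 - 1\right) 5 + 97 i \sqrt{57} = \left(-8\right) 5 + 97 i \sqrt{57} = -40 + 97 i \sqrt{57}$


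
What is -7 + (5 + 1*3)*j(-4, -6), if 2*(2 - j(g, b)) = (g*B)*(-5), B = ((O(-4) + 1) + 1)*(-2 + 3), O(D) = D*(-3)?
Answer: -1111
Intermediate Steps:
O(D) = -3*D
B = 14 (B = ((-3*(-4) + 1) + 1)*(-2 + 3) = ((12 + 1) + 1)*1 = (13 + 1)*1 = 14*1 = 14)
j(g, b) = 2 + 35*g (j(g, b) = 2 - g*14*(-5)/2 = 2 - 14*g*(-5)/2 = 2 - (-35)*g = 2 + 35*g)
-7 + (5 + 1*3)*j(-4, -6) = -7 + (5 + 1*3)*(2 + 35*(-4)) = -7 + (5 + 3)*(2 - 140) = -7 + 8*(-138) = -7 - 1104 = -1111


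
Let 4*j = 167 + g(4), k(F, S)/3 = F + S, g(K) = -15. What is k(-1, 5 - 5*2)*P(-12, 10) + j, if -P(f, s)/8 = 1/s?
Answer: 262/5 ≈ 52.400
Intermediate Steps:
P(f, s) = -8/s
k(F, S) = 3*F + 3*S (k(F, S) = 3*(F + S) = 3*F + 3*S)
j = 38 (j = (167 - 15)/4 = (1/4)*152 = 38)
k(-1, 5 - 5*2)*P(-12, 10) + j = (3*(-1) + 3*(5 - 5*2))*(-8/10) + 38 = (-3 + 3*(5 - 10))*(-8*1/10) + 38 = (-3 + 3*(-5))*(-4/5) + 38 = (-3 - 15)*(-4/5) + 38 = -18*(-4/5) + 38 = 72/5 + 38 = 262/5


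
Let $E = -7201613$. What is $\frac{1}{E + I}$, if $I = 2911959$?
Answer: $- \frac{1}{4289654} \approx -2.3312 \cdot 10^{-7}$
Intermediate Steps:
$\frac{1}{E + I} = \frac{1}{-7201613 + 2911959} = \frac{1}{-4289654} = - \frac{1}{4289654}$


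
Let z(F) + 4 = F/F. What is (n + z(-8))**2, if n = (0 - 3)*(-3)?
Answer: 36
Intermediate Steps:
n = 9 (n = -3*(-3) = 9)
z(F) = -3 (z(F) = -4 + F/F = -4 + 1 = -3)
(n + z(-8))**2 = (9 - 3)**2 = 6**2 = 36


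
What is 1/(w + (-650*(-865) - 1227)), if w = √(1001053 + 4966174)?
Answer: 561023/314740839302 - √5967227/314740839302 ≈ 1.7747e-6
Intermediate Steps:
w = √5967227 ≈ 2442.8
1/(w + (-650*(-865) - 1227)) = 1/(√5967227 + (-650*(-865) - 1227)) = 1/(√5967227 + (562250 - 1227)) = 1/(√5967227 + 561023) = 1/(561023 + √5967227)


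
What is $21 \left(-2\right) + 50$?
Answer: $8$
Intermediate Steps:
$21 \left(-2\right) + 50 = -42 + 50 = 8$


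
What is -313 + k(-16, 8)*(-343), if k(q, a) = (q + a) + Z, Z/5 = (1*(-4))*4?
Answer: 29871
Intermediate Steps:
Z = -80 (Z = 5*((1*(-4))*4) = 5*(-4*4) = 5*(-16) = -80)
k(q, a) = -80 + a + q (k(q, a) = (q + a) - 80 = (a + q) - 80 = -80 + a + q)
-313 + k(-16, 8)*(-343) = -313 + (-80 + 8 - 16)*(-343) = -313 - 88*(-343) = -313 + 30184 = 29871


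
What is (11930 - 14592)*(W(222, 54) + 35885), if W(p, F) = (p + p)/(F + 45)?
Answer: -286613426/3 ≈ -9.5538e+7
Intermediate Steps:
W(p, F) = 2*p/(45 + F) (W(p, F) = (2*p)/(45 + F) = 2*p/(45 + F))
(11930 - 14592)*(W(222, 54) + 35885) = (11930 - 14592)*(2*222/(45 + 54) + 35885) = -2662*(2*222/99 + 35885) = -2662*(2*222*(1/99) + 35885) = -2662*(148/33 + 35885) = -2662*1184353/33 = -286613426/3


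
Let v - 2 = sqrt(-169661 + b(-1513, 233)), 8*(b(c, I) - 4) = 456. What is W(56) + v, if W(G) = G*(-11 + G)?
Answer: 2522 + 40*I*sqrt(106) ≈ 2522.0 + 411.83*I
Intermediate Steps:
b(c, I) = 61 (b(c, I) = 4 + (1/8)*456 = 4 + 57 = 61)
v = 2 + 40*I*sqrt(106) (v = 2 + sqrt(-169661 + 61) = 2 + sqrt(-169600) = 2 + 40*I*sqrt(106) ≈ 2.0 + 411.83*I)
W(56) + v = 56*(-11 + 56) + (2 + 40*I*sqrt(106)) = 56*45 + (2 + 40*I*sqrt(106)) = 2520 + (2 + 40*I*sqrt(106)) = 2522 + 40*I*sqrt(106)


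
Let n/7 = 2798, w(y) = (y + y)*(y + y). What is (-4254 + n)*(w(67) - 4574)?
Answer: 205172824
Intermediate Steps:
w(y) = 4*y² (w(y) = (2*y)*(2*y) = 4*y²)
n = 19586 (n = 7*2798 = 19586)
(-4254 + n)*(w(67) - 4574) = (-4254 + 19586)*(4*67² - 4574) = 15332*(4*4489 - 4574) = 15332*(17956 - 4574) = 15332*13382 = 205172824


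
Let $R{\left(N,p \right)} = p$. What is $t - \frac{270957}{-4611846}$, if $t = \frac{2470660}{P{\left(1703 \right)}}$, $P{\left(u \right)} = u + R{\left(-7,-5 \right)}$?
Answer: $\frac{1899127253891}{1305152418} \approx 1455.1$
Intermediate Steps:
$P{\left(u \right)} = -5 + u$ ($P{\left(u \right)} = u - 5 = -5 + u$)
$t = \frac{1235330}{849}$ ($t = \frac{2470660}{-5 + 1703} = \frac{2470660}{1698} = 2470660 \cdot \frac{1}{1698} = \frac{1235330}{849} \approx 1455.0$)
$t - \frac{270957}{-4611846} = \frac{1235330}{849} - \frac{270957}{-4611846} = \frac{1235330}{849} - - \frac{90319}{1537282} = \frac{1235330}{849} + \frac{90319}{1537282} = \frac{1899127253891}{1305152418}$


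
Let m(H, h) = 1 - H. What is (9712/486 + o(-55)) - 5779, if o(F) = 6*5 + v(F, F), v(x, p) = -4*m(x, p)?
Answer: -1446583/243 ≈ -5953.0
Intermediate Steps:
v(x, p) = -4 + 4*x (v(x, p) = -4*(1 - x) = -4 + 4*x)
o(F) = 26 + 4*F (o(F) = 6*5 + (-4 + 4*F) = 30 + (-4 + 4*F) = 26 + 4*F)
(9712/486 + o(-55)) - 5779 = (9712/486 + (26 + 4*(-55))) - 5779 = (9712*(1/486) + (26 - 220)) - 5779 = (4856/243 - 194) - 5779 = -42286/243 - 5779 = -1446583/243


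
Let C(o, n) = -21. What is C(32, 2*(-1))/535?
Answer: -21/535 ≈ -0.039252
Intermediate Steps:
C(32, 2*(-1))/535 = -21/535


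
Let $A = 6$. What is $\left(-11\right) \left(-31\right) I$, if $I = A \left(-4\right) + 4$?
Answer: $-6820$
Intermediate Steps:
$I = -20$ ($I = 6 \left(-4\right) + 4 = -24 + 4 = -20$)
$\left(-11\right) \left(-31\right) I = \left(-11\right) \left(-31\right) \left(-20\right) = 341 \left(-20\right) = -6820$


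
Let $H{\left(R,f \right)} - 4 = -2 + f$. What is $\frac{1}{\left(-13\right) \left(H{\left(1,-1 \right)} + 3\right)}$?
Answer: $- \frac{1}{52} \approx -0.019231$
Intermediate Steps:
$H{\left(R,f \right)} = 2 + f$ ($H{\left(R,f \right)} = 4 + \left(-2 + f\right) = 2 + f$)
$\frac{1}{\left(-13\right) \left(H{\left(1,-1 \right)} + 3\right)} = \frac{1}{\left(-13\right) \left(\left(2 - 1\right) + 3\right)} = \frac{1}{\left(-13\right) \left(1 + 3\right)} = \frac{1}{\left(-13\right) 4} = \frac{1}{-52} = - \frac{1}{52}$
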